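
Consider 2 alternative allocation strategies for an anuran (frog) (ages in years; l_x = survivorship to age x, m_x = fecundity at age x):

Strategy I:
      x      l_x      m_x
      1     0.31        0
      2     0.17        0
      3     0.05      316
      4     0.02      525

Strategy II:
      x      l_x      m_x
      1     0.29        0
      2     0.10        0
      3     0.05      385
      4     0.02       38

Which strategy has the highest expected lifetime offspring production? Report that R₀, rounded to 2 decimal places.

26.30

Strategy I: R₀ = 0.31×0 + 0.17×0 + 0.05×316 + 0.02×525 = 26.3000
Strategy II: R₀ = 0.29×0 + 0.10×0 + 0.05×385 + 0.02×38 = 20.0100
Highest R₀: strategy I with 26.3000.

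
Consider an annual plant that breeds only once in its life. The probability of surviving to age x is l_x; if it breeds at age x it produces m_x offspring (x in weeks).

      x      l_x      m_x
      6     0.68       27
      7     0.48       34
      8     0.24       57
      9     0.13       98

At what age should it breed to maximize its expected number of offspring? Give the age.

Expected offspring if breeding at age x = l_x × m_x:
  age 6: 0.68 × 27 = 18.360
  age 7: 0.48 × 34 = 16.320
  age 8: 0.24 × 57 = 13.680
  age 9: 0.13 × 98 = 12.740
Maximum at age 6 (18.360).

6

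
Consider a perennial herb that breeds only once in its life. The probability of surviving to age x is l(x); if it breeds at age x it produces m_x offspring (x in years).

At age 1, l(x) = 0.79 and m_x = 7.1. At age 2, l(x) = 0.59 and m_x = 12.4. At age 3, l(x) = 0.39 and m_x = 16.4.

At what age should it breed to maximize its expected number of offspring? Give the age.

2

Expected offspring if breeding at age x = l(x) × m_x:
  age 1: 0.79 × 7.1 = 5.609
  age 2: 0.59 × 12.4 = 7.316
  age 3: 0.39 × 16.4 = 6.396
Maximum at age 2 (7.316).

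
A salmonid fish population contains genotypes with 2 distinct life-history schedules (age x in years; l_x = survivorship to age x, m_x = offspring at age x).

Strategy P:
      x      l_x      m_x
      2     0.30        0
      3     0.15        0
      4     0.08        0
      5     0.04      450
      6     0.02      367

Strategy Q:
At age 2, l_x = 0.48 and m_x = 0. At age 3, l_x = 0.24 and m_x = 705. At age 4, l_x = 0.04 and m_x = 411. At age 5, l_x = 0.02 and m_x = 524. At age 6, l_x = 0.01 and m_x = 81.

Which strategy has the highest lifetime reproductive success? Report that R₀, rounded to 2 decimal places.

Strategy P: R₀ = 0.30×0 + 0.15×0 + 0.08×0 + 0.04×450 + 0.02×367 = 25.3400
Strategy Q: R₀ = 0.48×0 + 0.24×705 + 0.04×411 + 0.02×524 + 0.01×81 = 196.9300
Highest R₀: strategy Q with 196.9300.

196.93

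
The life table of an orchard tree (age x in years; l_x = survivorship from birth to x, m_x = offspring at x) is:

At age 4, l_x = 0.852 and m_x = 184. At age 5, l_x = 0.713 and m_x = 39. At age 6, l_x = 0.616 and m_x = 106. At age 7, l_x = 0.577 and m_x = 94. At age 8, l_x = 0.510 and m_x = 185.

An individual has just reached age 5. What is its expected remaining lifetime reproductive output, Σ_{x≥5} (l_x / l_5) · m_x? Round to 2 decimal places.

l_5 = 0.713. Conditional survival from age 5 to x is l_x / l_5.
  x=5: (0.713/0.713) × 39 = 39.0000
  x=6: (0.616/0.713) × 106 = 91.5792
  x=7: (0.577/0.713) × 94 = 76.0701
  x=8: (0.510/0.713) × 185 = 132.3282
Sum = 39.0000 + 91.5792 + 76.0701 + 132.3282 = 338.9776

338.98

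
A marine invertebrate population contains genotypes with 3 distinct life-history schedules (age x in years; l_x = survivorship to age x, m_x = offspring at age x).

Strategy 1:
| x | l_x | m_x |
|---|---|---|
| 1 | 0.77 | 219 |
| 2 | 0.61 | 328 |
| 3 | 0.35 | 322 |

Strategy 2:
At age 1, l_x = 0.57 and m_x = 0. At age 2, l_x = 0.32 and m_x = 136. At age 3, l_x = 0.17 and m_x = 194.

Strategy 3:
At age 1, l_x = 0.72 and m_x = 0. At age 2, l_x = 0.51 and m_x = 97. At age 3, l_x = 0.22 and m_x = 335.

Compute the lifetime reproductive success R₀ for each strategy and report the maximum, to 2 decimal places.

481.41

Strategy 1: R₀ = 0.77×219 + 0.61×328 + 0.35×322 = 481.4100
Strategy 2: R₀ = 0.57×0 + 0.32×136 + 0.17×194 = 76.5000
Strategy 3: R₀ = 0.72×0 + 0.51×97 + 0.22×335 = 123.1700
Highest R₀: strategy 1 with 481.4100.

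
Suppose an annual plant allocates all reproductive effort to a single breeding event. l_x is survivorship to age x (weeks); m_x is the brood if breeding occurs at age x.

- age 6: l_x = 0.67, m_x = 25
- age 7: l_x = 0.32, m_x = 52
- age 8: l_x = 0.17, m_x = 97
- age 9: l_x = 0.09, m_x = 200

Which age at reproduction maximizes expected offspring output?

9

Expected offspring if breeding at age x = l_x × m_x:
  age 6: 0.67 × 25 = 16.750
  age 7: 0.32 × 52 = 16.640
  age 8: 0.17 × 97 = 16.490
  age 9: 0.09 × 200 = 18.000
Maximum at age 9 (18.000).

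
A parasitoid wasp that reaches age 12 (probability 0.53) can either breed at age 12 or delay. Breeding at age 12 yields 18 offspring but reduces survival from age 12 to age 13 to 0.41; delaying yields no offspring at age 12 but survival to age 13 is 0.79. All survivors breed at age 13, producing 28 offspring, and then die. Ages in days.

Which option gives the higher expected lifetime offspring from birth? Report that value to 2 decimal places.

15.62

breed at age 12: R₀ = 0.53 × (18 + 0.41 × 28) = 0.53 × 29.4800 = 15.6244
delay to age 13: R₀ = 0.53 × (0.79 × 28) = 0.53 × 22.1200 = 11.7236
Higher: breed at age 12 (15.6244).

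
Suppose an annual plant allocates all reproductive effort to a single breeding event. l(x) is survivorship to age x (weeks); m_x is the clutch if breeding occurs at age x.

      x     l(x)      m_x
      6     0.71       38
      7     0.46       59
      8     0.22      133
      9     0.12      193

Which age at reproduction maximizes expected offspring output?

8

Expected offspring if breeding at age x = l(x) × m_x:
  age 6: 0.71 × 38 = 26.980
  age 7: 0.46 × 59 = 27.140
  age 8: 0.22 × 133 = 29.260
  age 9: 0.12 × 193 = 23.160
Maximum at age 8 (29.260).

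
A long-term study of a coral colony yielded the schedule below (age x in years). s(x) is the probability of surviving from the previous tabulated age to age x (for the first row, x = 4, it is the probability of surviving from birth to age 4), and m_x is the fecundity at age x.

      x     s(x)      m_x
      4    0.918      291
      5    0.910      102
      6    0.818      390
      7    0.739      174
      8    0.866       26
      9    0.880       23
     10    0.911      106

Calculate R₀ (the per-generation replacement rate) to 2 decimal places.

Survivorship from birth: l_x = s_4·s_5·…·s_x.
  l_4 = 0.91800
  l_5 = 0.83538
  l_6 = 0.68334
  l_7 = 0.50499
  l_8 = 0.43732
  l_9 = 0.38484
  l_10 = 0.35059
R₀ = Σ l_x m_x:
  age 4: 0.91800 × 291 = 267.1380
  age 5: 0.83538 × 102 = 85.2088
  age 6: 0.68334 × 390 = 266.5026
  age 7: 0.50499 × 174 = 87.8683
  age 8: 0.43732 × 26 = 11.3703
  age 9: 0.38484 × 23 = 8.8513
  age 10: 0.35059 × 106 = 37.1625
R₀ = 267.1380 + 85.2088 + 266.5026 + 87.8683 + 11.3703 + 8.8513 + 37.1625 = 764.1018

764.10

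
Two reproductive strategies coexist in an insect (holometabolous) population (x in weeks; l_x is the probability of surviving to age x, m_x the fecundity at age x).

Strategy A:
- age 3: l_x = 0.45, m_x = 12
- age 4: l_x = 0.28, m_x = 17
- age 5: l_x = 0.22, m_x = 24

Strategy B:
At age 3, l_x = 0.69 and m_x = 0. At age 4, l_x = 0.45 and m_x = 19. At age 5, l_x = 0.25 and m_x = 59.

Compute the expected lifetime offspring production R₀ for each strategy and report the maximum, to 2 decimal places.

23.30

Strategy A: R₀ = 0.45×12 + 0.28×17 + 0.22×24 = 15.4400
Strategy B: R₀ = 0.69×0 + 0.45×19 + 0.25×59 = 23.3000
Highest R₀: strategy B with 23.3000.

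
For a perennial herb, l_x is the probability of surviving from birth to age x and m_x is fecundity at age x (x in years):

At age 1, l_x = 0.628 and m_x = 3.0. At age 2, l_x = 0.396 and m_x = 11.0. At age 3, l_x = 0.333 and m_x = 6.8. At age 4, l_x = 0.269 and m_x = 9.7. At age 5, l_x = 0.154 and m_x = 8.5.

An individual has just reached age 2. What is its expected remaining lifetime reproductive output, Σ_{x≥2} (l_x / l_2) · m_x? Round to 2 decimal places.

26.61

l_2 = 0.396. Conditional survival from age 2 to x is l_x / l_2.
  x=2: (0.396/0.396) × 11.0 = 11.0000
  x=3: (0.333/0.396) × 6.8 = 5.7182
  x=4: (0.269/0.396) × 9.7 = 6.5891
  x=5: (0.154/0.396) × 8.5 = 3.3056
Sum = 11.0000 + 5.7182 + 6.5891 + 3.3056 = 26.6129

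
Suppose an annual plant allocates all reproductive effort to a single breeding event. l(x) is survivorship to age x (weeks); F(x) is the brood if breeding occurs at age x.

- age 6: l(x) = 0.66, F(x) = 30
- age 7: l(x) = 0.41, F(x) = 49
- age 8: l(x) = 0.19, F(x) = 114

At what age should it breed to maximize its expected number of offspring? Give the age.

Expected offspring if breeding at age x = l(x) × F(x):
  age 6: 0.66 × 30 = 19.800
  age 7: 0.41 × 49 = 20.090
  age 8: 0.19 × 114 = 21.660
Maximum at age 8 (21.660).

8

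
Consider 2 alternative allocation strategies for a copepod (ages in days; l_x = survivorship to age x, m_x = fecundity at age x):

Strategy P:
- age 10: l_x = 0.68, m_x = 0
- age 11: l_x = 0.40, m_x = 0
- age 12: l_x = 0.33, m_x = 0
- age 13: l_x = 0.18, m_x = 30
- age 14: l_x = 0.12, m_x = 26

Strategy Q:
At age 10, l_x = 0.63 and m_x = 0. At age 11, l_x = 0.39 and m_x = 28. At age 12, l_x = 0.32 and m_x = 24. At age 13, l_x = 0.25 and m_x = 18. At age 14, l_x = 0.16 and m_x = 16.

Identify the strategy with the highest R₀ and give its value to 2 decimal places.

25.66

Strategy P: R₀ = 0.68×0 + 0.40×0 + 0.33×0 + 0.18×30 + 0.12×26 = 8.5200
Strategy Q: R₀ = 0.63×0 + 0.39×28 + 0.32×24 + 0.25×18 + 0.16×16 = 25.6600
Highest R₀: strategy Q with 25.6600.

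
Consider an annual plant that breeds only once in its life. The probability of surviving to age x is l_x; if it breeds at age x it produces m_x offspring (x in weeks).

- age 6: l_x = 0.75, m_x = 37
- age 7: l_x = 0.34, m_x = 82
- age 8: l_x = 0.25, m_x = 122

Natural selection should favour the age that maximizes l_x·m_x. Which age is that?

8

Expected offspring if breeding at age x = l_x × m_x:
  age 6: 0.75 × 37 = 27.750
  age 7: 0.34 × 82 = 27.880
  age 8: 0.25 × 122 = 30.500
Maximum at age 8 (30.500).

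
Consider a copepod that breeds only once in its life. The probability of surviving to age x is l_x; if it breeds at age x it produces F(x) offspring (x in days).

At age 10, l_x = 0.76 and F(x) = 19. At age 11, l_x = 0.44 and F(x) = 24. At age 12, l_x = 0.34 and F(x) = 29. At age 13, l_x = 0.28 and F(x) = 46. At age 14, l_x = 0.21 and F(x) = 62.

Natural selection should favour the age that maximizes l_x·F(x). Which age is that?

10

Expected offspring if breeding at age x = l_x × F(x):
  age 10: 0.76 × 19 = 14.440
  age 11: 0.44 × 24 = 10.560
  age 12: 0.34 × 29 = 9.860
  age 13: 0.28 × 46 = 12.880
  age 14: 0.21 × 62 = 13.020
Maximum at age 10 (14.440).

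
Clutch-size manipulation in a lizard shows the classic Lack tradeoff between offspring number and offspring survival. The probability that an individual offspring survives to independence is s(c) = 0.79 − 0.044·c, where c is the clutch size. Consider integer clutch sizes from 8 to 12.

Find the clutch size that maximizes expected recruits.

Expected recruits = c × s(c):
  c=8: 8 × 0.438 = 3.504
  c=9: 9 × 0.394 = 3.546
  c=10: 10 × 0.350 = 3.500
  c=11: 11 × 0.306 = 3.366
  c=12: 12 × 0.262 = 3.144
Maximum at c = 9 (3.546 recruits).

9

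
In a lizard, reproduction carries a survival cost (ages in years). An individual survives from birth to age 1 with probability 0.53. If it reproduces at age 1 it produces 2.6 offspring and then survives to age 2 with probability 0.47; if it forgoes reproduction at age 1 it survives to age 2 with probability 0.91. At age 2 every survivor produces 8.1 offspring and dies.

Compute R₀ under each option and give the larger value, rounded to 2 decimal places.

breed at age 1: R₀ = 0.53 × (2.6 + 0.47 × 8.1) = 0.53 × 6.4070 = 3.3957
delay to age 2: R₀ = 0.53 × (0.91 × 8.1) = 0.53 × 7.3710 = 3.9066
Higher: delay to age 2 (3.9066).

3.91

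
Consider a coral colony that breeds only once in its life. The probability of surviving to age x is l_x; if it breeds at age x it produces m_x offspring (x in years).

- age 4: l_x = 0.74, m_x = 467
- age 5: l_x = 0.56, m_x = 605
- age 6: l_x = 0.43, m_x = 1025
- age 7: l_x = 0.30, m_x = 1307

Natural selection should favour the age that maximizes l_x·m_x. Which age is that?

Expected offspring if breeding at age x = l_x × m_x:
  age 4: 0.74 × 467 = 345.580
  age 5: 0.56 × 605 = 338.800
  age 6: 0.43 × 1025 = 440.750
  age 7: 0.30 × 1307 = 392.100
Maximum at age 6 (440.750).

6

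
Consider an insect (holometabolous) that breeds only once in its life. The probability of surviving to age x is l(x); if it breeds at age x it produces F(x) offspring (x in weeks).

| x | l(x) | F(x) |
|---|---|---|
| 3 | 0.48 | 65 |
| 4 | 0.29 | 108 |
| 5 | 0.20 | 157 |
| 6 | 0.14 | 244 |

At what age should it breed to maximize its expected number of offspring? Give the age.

Expected offspring if breeding at age x = l(x) × F(x):
  age 3: 0.48 × 65 = 31.200
  age 4: 0.29 × 108 = 31.320
  age 5: 0.20 × 157 = 31.400
  age 6: 0.14 × 244 = 34.160
Maximum at age 6 (34.160).

6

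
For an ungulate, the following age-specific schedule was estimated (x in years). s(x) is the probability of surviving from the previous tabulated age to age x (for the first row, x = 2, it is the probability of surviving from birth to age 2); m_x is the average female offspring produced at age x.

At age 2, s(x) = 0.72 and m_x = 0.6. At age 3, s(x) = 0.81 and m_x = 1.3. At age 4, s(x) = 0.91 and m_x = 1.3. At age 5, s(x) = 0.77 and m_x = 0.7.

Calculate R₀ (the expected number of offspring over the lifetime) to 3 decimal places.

Survivorship from birth: l_x = s_2·s_3·…·s_x.
  l_2 = 0.72000
  l_3 = 0.58320
  l_4 = 0.53071
  l_5 = 0.40865
R₀ = Σ l_x m_x:
  age 2: 0.72000 × 0.6 = 0.4320
  age 3: 0.58320 × 1.3 = 0.7582
  age 4: 0.53071 × 1.3 = 0.6899
  age 5: 0.40865 × 0.7 = 0.2861
R₀ = 0.4320 + 0.7582 + 0.6899 + 0.2861 = 2.1661

2.166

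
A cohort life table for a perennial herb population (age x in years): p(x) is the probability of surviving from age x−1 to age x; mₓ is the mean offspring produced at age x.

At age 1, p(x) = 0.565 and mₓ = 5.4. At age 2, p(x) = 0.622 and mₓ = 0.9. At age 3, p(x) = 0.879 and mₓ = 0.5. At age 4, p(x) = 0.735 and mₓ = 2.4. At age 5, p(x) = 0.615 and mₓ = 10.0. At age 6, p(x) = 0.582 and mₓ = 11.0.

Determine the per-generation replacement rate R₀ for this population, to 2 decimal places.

Survivorship from birth: l_x = p_1·p_2·…·p_x.
  l_1 = 0.56500
  l_2 = 0.35143
  l_3 = 0.30891
  l_4 = 0.22705
  l_5 = 0.13963
  l_6 = 0.08127
R₀ = Σ l_x mₓ:
  age 1: 0.56500 × 5.4 = 3.0510
  age 2: 0.35143 × 0.9 = 0.3163
  age 3: 0.30891 × 0.5 = 0.1545
  age 4: 0.22705 × 2.4 = 0.5449
  age 5: 0.13963 × 10.0 = 1.3963
  age 6: 0.08127 × 11.0 = 0.8940
R₀ = 3.0510 + 0.3163 + 0.1545 + 0.5449 + 1.3963 + 0.8940 = 6.3569

6.36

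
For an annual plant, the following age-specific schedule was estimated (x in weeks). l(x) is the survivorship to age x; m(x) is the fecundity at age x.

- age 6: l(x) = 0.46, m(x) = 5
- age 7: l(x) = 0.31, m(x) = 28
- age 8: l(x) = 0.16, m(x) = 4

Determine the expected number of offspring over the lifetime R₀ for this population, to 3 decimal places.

11.620

R₀ = Σ l(x) m(x):
  age 6: 0.46 × 5 = 2.3000
  age 7: 0.31 × 28 = 8.6800
  age 8: 0.16 × 4 = 0.6400
R₀ = 2.3000 + 8.6800 + 0.6400 = 11.6200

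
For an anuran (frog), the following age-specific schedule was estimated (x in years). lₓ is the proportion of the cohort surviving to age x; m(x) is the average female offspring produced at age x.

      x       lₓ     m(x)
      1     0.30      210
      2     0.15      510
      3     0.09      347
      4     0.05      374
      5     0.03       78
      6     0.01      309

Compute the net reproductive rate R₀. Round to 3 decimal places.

194.860

R₀ = Σ lₓ m(x):
  age 1: 0.30 × 210 = 63.0000
  age 2: 0.15 × 510 = 76.5000
  age 3: 0.09 × 347 = 31.2300
  age 4: 0.05 × 374 = 18.7000
  age 5: 0.03 × 78 = 2.3400
  age 6: 0.01 × 309 = 3.0900
R₀ = 63.0000 + 76.5000 + 31.2300 + 18.7000 + 2.3400 + 3.0900 = 194.8600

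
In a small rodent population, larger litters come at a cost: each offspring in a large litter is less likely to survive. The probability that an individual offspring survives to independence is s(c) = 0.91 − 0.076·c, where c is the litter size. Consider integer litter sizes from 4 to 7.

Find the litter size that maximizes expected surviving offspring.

6

Expected surviving offspring = c × s(c):
  c=4: 4 × 0.606 = 2.424
  c=5: 5 × 0.530 = 2.650
  c=6: 6 × 0.454 = 2.724
  c=7: 7 × 0.378 = 2.646
Maximum at c = 6 (2.724 surviving offspring).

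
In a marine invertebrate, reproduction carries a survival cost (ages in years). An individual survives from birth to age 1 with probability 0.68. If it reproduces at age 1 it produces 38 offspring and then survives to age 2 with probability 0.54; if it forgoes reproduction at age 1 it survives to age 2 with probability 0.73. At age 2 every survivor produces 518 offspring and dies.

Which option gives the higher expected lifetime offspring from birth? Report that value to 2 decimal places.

257.14

breed at age 1: R₀ = 0.68 × (38 + 0.54 × 518) = 0.68 × 317.7200 = 216.0496
delay to age 2: R₀ = 0.68 × (0.73 × 518) = 0.68 × 378.1400 = 257.1352
Higher: delay to age 2 (257.1352).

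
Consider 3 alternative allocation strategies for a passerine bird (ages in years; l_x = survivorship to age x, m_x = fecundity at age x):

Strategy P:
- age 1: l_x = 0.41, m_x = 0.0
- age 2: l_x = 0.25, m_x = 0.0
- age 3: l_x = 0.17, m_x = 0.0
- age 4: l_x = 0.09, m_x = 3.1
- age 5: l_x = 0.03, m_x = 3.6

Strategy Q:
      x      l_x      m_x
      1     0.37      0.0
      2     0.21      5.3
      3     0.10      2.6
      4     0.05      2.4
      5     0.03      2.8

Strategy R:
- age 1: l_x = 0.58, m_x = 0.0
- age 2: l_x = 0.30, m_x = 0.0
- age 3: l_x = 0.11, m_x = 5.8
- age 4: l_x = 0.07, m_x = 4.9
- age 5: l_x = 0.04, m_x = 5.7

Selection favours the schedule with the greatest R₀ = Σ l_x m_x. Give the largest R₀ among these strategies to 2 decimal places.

Strategy P: R₀ = 0.41×0.0 + 0.25×0.0 + 0.17×0.0 + 0.09×3.1 + 0.03×3.6 = 0.3870
Strategy Q: R₀ = 0.37×0.0 + 0.21×5.3 + 0.10×2.6 + 0.05×2.4 + 0.03×2.8 = 1.5770
Strategy R: R₀ = 0.58×0.0 + 0.30×0.0 + 0.11×5.8 + 0.07×4.9 + 0.04×5.7 = 1.2090
Highest R₀: strategy Q with 1.5770.

1.58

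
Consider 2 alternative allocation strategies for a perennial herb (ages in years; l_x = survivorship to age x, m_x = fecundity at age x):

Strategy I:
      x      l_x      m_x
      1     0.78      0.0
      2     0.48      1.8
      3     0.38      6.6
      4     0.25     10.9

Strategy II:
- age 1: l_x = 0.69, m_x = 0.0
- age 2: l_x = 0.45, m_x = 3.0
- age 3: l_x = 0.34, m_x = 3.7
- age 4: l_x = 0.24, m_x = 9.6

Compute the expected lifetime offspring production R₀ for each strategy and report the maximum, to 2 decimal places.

6.10

Strategy I: R₀ = 0.78×0.0 + 0.48×1.8 + 0.38×6.6 + 0.25×10.9 = 6.0970
Strategy II: R₀ = 0.69×0.0 + 0.45×3.0 + 0.34×3.7 + 0.24×9.6 = 4.9120
Highest R₀: strategy I with 6.0970.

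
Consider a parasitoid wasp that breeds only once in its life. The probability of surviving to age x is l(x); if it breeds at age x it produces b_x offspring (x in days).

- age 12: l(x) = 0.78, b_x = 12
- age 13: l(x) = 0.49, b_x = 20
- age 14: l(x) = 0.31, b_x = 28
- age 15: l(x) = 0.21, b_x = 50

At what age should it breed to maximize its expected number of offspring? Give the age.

15

Expected offspring if breeding at age x = l(x) × b_x:
  age 12: 0.78 × 12 = 9.360
  age 13: 0.49 × 20 = 9.800
  age 14: 0.31 × 28 = 8.680
  age 15: 0.21 × 50 = 10.500
Maximum at age 15 (10.500).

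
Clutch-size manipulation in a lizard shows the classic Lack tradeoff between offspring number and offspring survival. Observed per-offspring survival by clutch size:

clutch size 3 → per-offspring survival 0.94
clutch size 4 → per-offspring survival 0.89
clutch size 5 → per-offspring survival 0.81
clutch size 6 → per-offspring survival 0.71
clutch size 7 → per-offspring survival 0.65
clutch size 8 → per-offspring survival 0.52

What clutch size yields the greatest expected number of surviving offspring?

Expected surviving offspring = c × s(c):
  c=3: 3 × 0.94 = 2.820
  c=4: 4 × 0.89 = 3.560
  c=5: 5 × 0.81 = 4.050
  c=6: 6 × 0.71 = 4.260
  c=7: 7 × 0.65 = 4.550
  c=8: 8 × 0.52 = 4.160
Maximum at c = 7 (4.550 surviving offspring).

7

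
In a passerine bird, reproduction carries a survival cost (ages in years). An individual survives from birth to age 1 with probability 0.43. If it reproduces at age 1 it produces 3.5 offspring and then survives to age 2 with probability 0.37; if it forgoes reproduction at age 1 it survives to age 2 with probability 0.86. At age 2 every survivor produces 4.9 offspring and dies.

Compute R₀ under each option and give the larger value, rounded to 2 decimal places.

2.28

breed at age 1: R₀ = 0.43 × (3.5 + 0.37 × 4.9) = 0.43 × 5.3130 = 2.2846
delay to age 2: R₀ = 0.43 × (0.86 × 4.9) = 0.43 × 4.2140 = 1.8120
Higher: breed at age 1 (2.2846).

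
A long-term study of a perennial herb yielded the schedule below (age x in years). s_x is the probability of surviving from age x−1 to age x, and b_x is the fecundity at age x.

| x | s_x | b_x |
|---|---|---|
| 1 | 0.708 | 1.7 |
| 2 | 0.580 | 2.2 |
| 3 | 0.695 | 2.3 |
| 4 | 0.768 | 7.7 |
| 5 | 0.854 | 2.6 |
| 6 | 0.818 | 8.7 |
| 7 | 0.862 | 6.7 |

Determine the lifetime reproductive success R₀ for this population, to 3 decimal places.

Survivorship from birth: l_x = s_1·s_2·…·s_x.
  l_1 = 0.70800
  l_2 = 0.41064
  l_3 = 0.28539
  l_4 = 0.21918
  l_5 = 0.18718
  l_6 = 0.15312
  l_7 = 0.13199
R₀ = Σ l_x b_x:
  age 1: 0.70800 × 1.7 = 1.2036
  age 2: 0.41064 × 2.2 = 0.9034
  age 3: 0.28539 × 2.3 = 0.6564
  age 4: 0.21918 × 7.7 = 1.6877
  age 5: 0.18718 × 2.6 = 0.4867
  age 6: 0.15312 × 8.7 = 1.3321
  age 7: 0.13199 × 6.7 = 0.8843
R₀ = 1.2036 + 0.9034 + 0.6564 + 1.6877 + 0.4867 + 1.3321 + 0.8843 = 7.1542

7.154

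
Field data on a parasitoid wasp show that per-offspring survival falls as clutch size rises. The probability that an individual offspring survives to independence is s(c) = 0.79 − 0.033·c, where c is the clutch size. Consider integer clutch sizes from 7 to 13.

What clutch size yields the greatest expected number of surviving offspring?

Expected surviving offspring = c × s(c):
  c=7: 7 × 0.559 = 3.913
  c=8: 8 × 0.526 = 4.208
  c=9: 9 × 0.493 = 4.437
  c=10: 10 × 0.460 = 4.600
  c=11: 11 × 0.427 = 4.697
  c=12: 12 × 0.394 = 4.728
  c=13: 13 × 0.361 = 4.693
Maximum at c = 12 (4.728 surviving offspring).

12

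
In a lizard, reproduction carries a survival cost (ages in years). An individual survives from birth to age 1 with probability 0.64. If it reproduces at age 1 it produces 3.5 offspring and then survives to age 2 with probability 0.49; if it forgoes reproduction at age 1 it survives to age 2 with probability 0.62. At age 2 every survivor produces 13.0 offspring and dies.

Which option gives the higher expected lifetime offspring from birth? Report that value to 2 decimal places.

6.32

breed at age 1: R₀ = 0.64 × (3.5 + 0.49 × 13.0) = 0.64 × 9.8700 = 6.3168
delay to age 2: R₀ = 0.64 × (0.62 × 13.0) = 0.64 × 8.0600 = 5.1584
Higher: breed at age 1 (6.3168).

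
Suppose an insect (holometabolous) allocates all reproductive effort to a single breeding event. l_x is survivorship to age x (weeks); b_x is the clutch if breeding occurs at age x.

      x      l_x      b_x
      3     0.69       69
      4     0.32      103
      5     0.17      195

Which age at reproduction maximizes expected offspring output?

Expected offspring if breeding at age x = l_x × b_x:
  age 3: 0.69 × 69 = 47.610
  age 4: 0.32 × 103 = 32.960
  age 5: 0.17 × 195 = 33.150
Maximum at age 3 (47.610).

3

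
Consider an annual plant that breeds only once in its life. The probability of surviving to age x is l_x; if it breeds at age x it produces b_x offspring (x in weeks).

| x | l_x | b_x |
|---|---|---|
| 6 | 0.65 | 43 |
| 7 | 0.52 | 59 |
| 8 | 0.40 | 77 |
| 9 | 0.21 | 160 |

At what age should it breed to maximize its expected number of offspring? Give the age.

9

Expected offspring if breeding at age x = l_x × b_x:
  age 6: 0.65 × 43 = 27.950
  age 7: 0.52 × 59 = 30.680
  age 8: 0.40 × 77 = 30.800
  age 9: 0.21 × 160 = 33.600
Maximum at age 9 (33.600).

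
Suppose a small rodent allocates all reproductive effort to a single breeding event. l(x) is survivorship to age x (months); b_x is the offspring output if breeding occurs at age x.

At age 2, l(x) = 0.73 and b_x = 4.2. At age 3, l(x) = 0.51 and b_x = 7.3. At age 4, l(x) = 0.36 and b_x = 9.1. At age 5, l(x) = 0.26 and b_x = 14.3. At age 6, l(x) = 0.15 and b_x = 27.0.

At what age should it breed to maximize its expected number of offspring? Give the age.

6

Expected offspring if breeding at age x = l(x) × b_x:
  age 2: 0.73 × 4.2 = 3.066
  age 3: 0.51 × 7.3 = 3.723
  age 4: 0.36 × 9.1 = 3.276
  age 5: 0.26 × 14.3 = 3.718
  age 6: 0.15 × 27.0 = 4.050
Maximum at age 6 (4.050).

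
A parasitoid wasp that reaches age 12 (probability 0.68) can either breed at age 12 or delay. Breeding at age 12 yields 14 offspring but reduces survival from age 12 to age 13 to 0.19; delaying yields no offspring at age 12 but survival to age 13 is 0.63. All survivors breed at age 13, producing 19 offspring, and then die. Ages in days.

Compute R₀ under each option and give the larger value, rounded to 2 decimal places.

breed at age 12: R₀ = 0.68 × (14 + 0.19 × 19) = 0.68 × 17.6100 = 11.9748
delay to age 13: R₀ = 0.68 × (0.63 × 19) = 0.68 × 11.9700 = 8.1396
Higher: breed at age 12 (11.9748).

11.97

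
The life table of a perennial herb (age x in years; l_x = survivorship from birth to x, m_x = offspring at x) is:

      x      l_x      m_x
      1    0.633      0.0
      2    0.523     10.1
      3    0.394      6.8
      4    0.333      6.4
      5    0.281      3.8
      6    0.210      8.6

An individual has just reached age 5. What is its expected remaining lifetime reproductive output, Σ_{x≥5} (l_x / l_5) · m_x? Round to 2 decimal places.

l_5 = 0.281. Conditional survival from age 5 to x is l_x / l_5.
  x=5: (0.281/0.281) × 3.8 = 3.8000
  x=6: (0.210/0.281) × 8.6 = 6.4270
Sum = 3.8000 + 6.4270 = 10.2270

10.23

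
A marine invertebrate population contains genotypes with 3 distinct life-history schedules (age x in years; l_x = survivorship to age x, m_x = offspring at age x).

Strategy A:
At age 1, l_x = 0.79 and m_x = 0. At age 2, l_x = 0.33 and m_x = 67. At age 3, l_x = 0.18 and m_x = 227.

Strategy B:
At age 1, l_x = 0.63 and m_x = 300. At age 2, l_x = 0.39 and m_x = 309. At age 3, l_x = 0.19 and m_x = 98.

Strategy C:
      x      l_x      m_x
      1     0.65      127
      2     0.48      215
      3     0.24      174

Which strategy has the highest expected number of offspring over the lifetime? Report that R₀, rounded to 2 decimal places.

328.13

Strategy A: R₀ = 0.79×0 + 0.33×67 + 0.18×227 = 62.9700
Strategy B: R₀ = 0.63×300 + 0.39×309 + 0.19×98 = 328.1300
Strategy C: R₀ = 0.65×127 + 0.48×215 + 0.24×174 = 227.5100
Highest R₀: strategy B with 328.1300.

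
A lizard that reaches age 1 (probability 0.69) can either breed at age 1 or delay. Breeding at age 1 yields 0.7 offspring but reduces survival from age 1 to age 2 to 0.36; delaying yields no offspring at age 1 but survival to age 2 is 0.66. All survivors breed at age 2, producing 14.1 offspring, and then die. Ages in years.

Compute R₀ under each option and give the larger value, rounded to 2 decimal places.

breed at age 1: R₀ = 0.69 × (0.7 + 0.36 × 14.1) = 0.69 × 5.7760 = 3.9854
delay to age 2: R₀ = 0.69 × (0.66 × 14.1) = 0.69 × 9.3060 = 6.4211
Higher: delay to age 2 (6.4211).

6.42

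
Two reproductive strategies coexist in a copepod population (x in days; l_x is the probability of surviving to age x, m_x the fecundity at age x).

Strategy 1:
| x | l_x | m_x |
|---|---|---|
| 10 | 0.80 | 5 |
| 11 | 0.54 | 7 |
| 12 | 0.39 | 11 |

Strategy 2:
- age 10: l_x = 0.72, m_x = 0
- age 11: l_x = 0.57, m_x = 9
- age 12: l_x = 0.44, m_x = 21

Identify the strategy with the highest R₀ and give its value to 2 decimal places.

Strategy 1: R₀ = 0.80×5 + 0.54×7 + 0.39×11 = 12.0700
Strategy 2: R₀ = 0.72×0 + 0.57×9 + 0.44×21 = 14.3700
Highest R₀: strategy 2 with 14.3700.

14.37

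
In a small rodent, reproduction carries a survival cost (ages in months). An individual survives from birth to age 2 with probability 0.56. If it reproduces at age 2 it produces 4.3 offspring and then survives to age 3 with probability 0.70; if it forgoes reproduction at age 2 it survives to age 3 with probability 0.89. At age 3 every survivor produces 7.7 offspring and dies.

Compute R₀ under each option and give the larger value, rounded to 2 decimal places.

5.43

breed at age 2: R₀ = 0.56 × (4.3 + 0.70 × 7.7) = 0.56 × 9.6900 = 5.4264
delay to age 3: R₀ = 0.56 × (0.89 × 7.7) = 0.56 × 6.8530 = 3.8377
Higher: breed at age 2 (5.4264).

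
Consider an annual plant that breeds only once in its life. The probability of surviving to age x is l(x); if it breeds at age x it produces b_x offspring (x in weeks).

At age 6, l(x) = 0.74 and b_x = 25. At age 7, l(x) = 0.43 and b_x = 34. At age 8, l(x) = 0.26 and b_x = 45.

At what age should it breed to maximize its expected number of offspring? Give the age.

6

Expected offspring if breeding at age x = l(x) × b_x:
  age 6: 0.74 × 25 = 18.500
  age 7: 0.43 × 34 = 14.620
  age 8: 0.26 × 45 = 11.700
Maximum at age 6 (18.500).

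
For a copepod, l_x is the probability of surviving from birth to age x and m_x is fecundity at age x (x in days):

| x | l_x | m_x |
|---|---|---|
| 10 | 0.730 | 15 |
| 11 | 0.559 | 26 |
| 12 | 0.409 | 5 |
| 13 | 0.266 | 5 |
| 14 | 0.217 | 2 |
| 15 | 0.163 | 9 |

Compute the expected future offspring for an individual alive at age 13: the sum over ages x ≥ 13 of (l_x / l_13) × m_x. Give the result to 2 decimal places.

l_13 = 0.266. Conditional survival from age 13 to x is l_x / l_13.
  x=13: (0.266/0.266) × 5 = 5.0000
  x=14: (0.217/0.266) × 2 = 1.6316
  x=15: (0.163/0.266) × 9 = 5.5150
Sum = 5.0000 + 1.6316 + 5.5150 = 12.1466

12.15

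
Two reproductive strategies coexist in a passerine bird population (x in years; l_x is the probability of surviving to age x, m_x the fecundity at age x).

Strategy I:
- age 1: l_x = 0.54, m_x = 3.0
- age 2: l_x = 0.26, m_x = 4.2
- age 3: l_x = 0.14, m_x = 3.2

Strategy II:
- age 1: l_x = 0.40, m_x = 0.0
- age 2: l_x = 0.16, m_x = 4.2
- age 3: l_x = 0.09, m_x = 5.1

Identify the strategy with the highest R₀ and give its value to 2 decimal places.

Strategy I: R₀ = 0.54×3.0 + 0.26×4.2 + 0.14×3.2 = 3.1600
Strategy II: R₀ = 0.40×0.0 + 0.16×4.2 + 0.09×5.1 = 1.1310
Highest R₀: strategy I with 3.1600.

3.16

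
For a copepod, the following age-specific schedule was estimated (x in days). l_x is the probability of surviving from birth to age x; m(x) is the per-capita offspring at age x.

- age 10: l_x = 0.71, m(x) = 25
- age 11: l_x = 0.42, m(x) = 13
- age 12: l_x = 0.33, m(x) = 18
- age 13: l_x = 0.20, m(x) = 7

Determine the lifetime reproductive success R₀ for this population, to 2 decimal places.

R₀ = Σ l_x m(x):
  age 10: 0.71 × 25 = 17.7500
  age 11: 0.42 × 13 = 5.4600
  age 12: 0.33 × 18 = 5.9400
  age 13: 0.20 × 7 = 1.4000
R₀ = 17.7500 + 5.4600 + 5.9400 + 1.4000 = 30.5500

30.55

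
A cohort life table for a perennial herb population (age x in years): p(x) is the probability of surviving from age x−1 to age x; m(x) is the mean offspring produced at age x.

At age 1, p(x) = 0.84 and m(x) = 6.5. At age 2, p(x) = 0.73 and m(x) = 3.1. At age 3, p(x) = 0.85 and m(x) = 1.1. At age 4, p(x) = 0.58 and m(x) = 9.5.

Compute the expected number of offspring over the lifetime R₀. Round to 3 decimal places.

Survivorship from birth: l_x = p_1·p_2·…·p_x.
  l_1 = 0.84000
  l_2 = 0.61320
  l_3 = 0.52122
  l_4 = 0.30231
R₀ = Σ l_x m(x):
  age 1: 0.84000 × 6.5 = 5.4600
  age 2: 0.61320 × 3.1 = 1.9009
  age 3: 0.52122 × 1.1 = 0.5733
  age 4: 0.30231 × 9.5 = 2.8719
R₀ = 5.4600 + 1.9009 + 0.5733 + 2.8719 = 10.8062

10.806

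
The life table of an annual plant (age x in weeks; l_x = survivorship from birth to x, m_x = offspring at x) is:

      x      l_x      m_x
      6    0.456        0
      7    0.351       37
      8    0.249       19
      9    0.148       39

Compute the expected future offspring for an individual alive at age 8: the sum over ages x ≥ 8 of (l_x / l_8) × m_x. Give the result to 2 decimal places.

l_8 = 0.249. Conditional survival from age 8 to x is l_x / l_8.
  x=8: (0.249/0.249) × 19 = 19.0000
  x=9: (0.148/0.249) × 39 = 23.1807
Sum = 19.0000 + 23.1807 = 42.1807

42.18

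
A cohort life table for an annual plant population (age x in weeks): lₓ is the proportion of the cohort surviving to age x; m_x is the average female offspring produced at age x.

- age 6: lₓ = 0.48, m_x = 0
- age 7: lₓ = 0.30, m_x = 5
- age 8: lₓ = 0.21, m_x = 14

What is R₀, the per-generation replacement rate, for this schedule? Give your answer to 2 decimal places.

4.44

R₀ = Σ lₓ m_x:
  age 6: 0.48 × 0 = 0.0000
  age 7: 0.30 × 5 = 1.5000
  age 8: 0.21 × 14 = 2.9400
R₀ = 0.0000 + 1.5000 + 2.9400 = 4.4400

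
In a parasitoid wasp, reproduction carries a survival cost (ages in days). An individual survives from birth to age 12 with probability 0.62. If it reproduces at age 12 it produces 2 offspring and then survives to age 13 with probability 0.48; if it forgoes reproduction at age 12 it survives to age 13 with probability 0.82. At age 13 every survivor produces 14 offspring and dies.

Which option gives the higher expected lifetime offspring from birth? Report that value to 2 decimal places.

breed at age 12: R₀ = 0.62 × (2 + 0.48 × 14) = 0.62 × 8.7200 = 5.4064
delay to age 13: R₀ = 0.62 × (0.82 × 14) = 0.62 × 11.4800 = 7.1176
Higher: delay to age 13 (7.1176).

7.12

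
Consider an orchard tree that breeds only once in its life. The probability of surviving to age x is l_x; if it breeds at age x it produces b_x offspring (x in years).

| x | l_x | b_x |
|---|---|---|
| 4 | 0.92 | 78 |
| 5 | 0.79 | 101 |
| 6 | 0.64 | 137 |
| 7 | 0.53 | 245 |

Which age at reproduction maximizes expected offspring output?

Expected offspring if breeding at age x = l_x × b_x:
  age 4: 0.92 × 78 = 71.760
  age 5: 0.79 × 101 = 79.790
  age 6: 0.64 × 137 = 87.680
  age 7: 0.53 × 245 = 129.850
Maximum at age 7 (129.850).

7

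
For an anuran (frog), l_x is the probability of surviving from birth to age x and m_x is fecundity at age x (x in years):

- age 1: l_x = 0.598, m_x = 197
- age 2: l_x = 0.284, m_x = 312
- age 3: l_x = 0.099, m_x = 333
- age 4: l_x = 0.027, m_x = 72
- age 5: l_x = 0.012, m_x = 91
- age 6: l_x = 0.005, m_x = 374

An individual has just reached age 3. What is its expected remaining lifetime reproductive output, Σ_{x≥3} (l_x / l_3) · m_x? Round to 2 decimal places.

382.56

l_3 = 0.099. Conditional survival from age 3 to x is l_x / l_3.
  x=3: (0.099/0.099) × 333 = 333.0000
  x=4: (0.027/0.099) × 72 = 19.6364
  x=5: (0.012/0.099) × 91 = 11.0303
  x=6: (0.005/0.099) × 374 = 18.8889
Sum = 333.0000 + 19.6364 + 11.0303 + 18.8889 = 382.5556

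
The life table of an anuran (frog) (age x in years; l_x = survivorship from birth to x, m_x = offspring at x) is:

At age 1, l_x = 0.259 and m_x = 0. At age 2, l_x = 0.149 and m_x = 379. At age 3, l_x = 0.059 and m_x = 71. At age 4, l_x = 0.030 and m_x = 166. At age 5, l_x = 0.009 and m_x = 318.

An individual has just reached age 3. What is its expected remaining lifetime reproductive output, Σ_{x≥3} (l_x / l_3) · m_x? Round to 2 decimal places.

l_3 = 0.059. Conditional survival from age 3 to x is l_x / l_3.
  x=3: (0.059/0.059) × 71 = 71.0000
  x=4: (0.030/0.059) × 166 = 84.4068
  x=5: (0.009/0.059) × 318 = 48.5085
Sum = 71.0000 + 84.4068 + 48.5085 = 203.9153

203.92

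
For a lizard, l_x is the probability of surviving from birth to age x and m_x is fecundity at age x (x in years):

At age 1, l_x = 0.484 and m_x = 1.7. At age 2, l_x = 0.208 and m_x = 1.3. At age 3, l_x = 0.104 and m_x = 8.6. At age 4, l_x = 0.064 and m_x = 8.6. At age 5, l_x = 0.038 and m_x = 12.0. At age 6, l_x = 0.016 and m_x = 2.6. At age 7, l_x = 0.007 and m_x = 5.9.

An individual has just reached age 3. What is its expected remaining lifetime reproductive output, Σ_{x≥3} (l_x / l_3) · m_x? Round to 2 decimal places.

19.07

l_3 = 0.104. Conditional survival from age 3 to x is l_x / l_3.
  x=3: (0.104/0.104) × 8.6 = 8.6000
  x=4: (0.064/0.104) × 8.6 = 5.2923
  x=5: (0.038/0.104) × 12.0 = 4.3846
  x=6: (0.016/0.104) × 2.6 = 0.4000
  x=7: (0.007/0.104) × 5.9 = 0.3971
Sum = 8.6000 + 5.2923 + 4.3846 + 0.4000 + 0.3971 = 19.0740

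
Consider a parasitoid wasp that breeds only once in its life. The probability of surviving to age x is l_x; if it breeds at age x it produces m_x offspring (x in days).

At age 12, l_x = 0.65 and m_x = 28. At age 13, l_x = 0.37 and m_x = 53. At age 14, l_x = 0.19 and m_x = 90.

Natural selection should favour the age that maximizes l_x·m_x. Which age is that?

Expected offspring if breeding at age x = l_x × m_x:
  age 12: 0.65 × 28 = 18.200
  age 13: 0.37 × 53 = 19.610
  age 14: 0.19 × 90 = 17.100
Maximum at age 13 (19.610).

13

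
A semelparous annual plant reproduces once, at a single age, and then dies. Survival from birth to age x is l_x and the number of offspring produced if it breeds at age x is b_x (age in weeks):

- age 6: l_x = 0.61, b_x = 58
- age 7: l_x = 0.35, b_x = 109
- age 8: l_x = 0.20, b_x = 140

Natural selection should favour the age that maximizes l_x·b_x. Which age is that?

Expected offspring if breeding at age x = l_x × b_x:
  age 6: 0.61 × 58 = 35.380
  age 7: 0.35 × 109 = 38.150
  age 8: 0.20 × 140 = 28.000
Maximum at age 7 (38.150).

7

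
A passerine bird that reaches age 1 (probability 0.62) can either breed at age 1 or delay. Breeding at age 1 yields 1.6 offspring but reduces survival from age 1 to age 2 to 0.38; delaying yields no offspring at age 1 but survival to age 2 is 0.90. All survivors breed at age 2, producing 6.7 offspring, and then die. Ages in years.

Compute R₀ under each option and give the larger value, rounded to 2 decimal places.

3.74

breed at age 1: R₀ = 0.62 × (1.6 + 0.38 × 6.7) = 0.62 × 4.1460 = 2.5705
delay to age 2: R₀ = 0.62 × (0.90 × 6.7) = 0.62 × 6.0300 = 3.7386
Higher: delay to age 2 (3.7386).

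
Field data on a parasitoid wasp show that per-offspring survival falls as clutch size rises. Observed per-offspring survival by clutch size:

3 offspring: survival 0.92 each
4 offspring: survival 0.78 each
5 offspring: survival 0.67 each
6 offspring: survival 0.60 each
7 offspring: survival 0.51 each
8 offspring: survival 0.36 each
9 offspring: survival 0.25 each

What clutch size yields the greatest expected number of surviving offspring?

Expected surviving offspring = c × s(c):
  c=3: 3 × 0.92 = 2.760
  c=4: 4 × 0.78 = 3.120
  c=5: 5 × 0.67 = 3.350
  c=6: 6 × 0.60 = 3.600
  c=7: 7 × 0.51 = 3.570
  c=8: 8 × 0.36 = 2.880
  c=9: 9 × 0.25 = 2.250
Maximum at c = 6 (3.600 surviving offspring).

6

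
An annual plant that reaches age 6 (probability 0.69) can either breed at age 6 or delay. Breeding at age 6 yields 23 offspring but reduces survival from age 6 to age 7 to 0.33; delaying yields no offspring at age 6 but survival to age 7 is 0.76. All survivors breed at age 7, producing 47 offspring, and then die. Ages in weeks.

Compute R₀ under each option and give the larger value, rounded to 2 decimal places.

26.57

breed at age 6: R₀ = 0.69 × (23 + 0.33 × 47) = 0.69 × 38.5100 = 26.5719
delay to age 7: R₀ = 0.69 × (0.76 × 47) = 0.69 × 35.7200 = 24.6468
Higher: breed at age 6 (26.5719).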